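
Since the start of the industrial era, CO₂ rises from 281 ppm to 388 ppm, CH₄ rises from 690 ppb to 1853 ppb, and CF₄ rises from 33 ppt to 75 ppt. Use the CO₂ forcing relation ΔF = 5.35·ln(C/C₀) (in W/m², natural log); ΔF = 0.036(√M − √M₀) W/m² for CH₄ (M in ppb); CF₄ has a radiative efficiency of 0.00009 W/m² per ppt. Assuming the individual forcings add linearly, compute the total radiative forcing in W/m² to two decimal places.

CO₂: 5.35 × ln(388/281) = 5.35 × ln(1.38078) = 5.35 × 0.32265 = 1.7262 W/m².
CH₄: 0.036 × (√1853 − √690) = 0.036 × (43.0465 − 26.2679) = 0.036 × 16.7786 = 0.6040 W/m².
CF₄: ΔF = 0.00009 × (75 − 33) = 0.00009 × 42 = 0.0038 W/m².
Total ΔF = 1.7262 + 0.6040 + 0.0038 = 2.3340 W/m².

ΔF = 2.33 W/m²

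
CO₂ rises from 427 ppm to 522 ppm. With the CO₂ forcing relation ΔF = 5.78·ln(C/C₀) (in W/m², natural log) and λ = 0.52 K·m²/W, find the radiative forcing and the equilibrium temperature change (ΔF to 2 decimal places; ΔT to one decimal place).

ΔF = 1.16 W/m²; ΔT = 0.6 K

CO₂: 5.78 × ln(522/427) = 5.78 × ln(1.22248) = 5.78 × 0.20088 = 1.1611 W/m².
ΔT = λ ΔF = 0.52 × 1.16 = 0.6032 K.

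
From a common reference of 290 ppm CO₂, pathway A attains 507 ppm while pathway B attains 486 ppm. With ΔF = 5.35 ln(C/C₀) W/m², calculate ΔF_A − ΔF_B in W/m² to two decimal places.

ΔF_A = 5.35 ln(507/290) = 5.35 × 0.55863 = 2.9887 W/m².
ΔF_B = 5.35 ln(486/290) = 5.35 × 0.51633 = 2.7624 W/m².
Difference: 2.9887 − 2.7624 = 0.2263 W/m².

ΔF_A − ΔF_B = 0.23 W/m²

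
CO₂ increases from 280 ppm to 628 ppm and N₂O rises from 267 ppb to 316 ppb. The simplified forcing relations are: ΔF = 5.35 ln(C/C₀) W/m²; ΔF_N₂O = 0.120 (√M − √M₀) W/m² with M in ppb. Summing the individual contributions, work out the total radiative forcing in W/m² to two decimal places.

CO₂: 5.35 × ln(628/280) = 5.35 × ln(2.24286) = 5.35 × 0.80775 = 4.3215 W/m².
N₂O: 0.120 × (√316 − √267) = 0.120 × (17.7764 − 16.3401) = 0.120 × 1.4363 = 0.1724 W/m².
Total ΔF = 4.3215 + 0.1724 = 4.4939 W/m².

ΔF = 4.49 W/m²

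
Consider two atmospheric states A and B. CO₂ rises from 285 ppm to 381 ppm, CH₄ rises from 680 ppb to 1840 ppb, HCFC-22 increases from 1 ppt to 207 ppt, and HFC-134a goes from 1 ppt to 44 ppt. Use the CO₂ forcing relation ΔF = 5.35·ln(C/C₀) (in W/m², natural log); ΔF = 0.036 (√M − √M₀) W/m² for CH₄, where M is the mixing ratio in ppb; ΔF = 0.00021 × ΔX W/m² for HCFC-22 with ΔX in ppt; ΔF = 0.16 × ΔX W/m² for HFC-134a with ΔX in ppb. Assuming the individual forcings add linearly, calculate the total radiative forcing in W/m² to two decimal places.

CO₂: 5.35 × ln(381/285) = 5.35 × ln(1.33684) = 5.35 × 0.29031 = 1.5532 W/m².
CH₄: 0.036 × (√1840 − √680) = 0.036 × (42.8952 − 26.0768) = 0.036 × 16.8184 = 0.6055 W/m².
HCFC-22: ΔF = 0.00021 × (207 − 1) = 0.00021 × 206 = 0.0433 W/m².
HFC-134a: Δ = 44 − 1 = 43 ppt = 0.043 ppb; ΔF = 0.16 × 0.043 = 0.0069 W/m².
Total ΔF = 1.5532 + 0.6055 + 0.0433 + 0.0069 = 2.2089 W/m².

ΔF = 2.21 W/m²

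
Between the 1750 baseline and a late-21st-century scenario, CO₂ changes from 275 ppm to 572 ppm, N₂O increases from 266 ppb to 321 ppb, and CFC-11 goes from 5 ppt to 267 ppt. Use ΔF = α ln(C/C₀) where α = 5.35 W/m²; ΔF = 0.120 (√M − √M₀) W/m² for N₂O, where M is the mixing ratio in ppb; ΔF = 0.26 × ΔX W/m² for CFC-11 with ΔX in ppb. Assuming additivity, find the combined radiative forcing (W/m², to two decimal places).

ΔF = 4.18 W/m²

CO₂: 5.35 × ln(572/275) = 5.35 × ln(2.08000) = 5.35 × 0.73237 = 3.9182 W/m².
N₂O: 0.120 × (√321 − √266) = 0.120 × (17.9165 − 16.3095) = 0.120 × 1.6070 = 0.1928 W/m².
CFC-11: Δ = 267 − 5 = 262 ppt = 0.262 ppb; ΔF = 0.26 × 0.262 = 0.0681 W/m².
Total ΔF = 3.9182 + 0.1928 + 0.0681 = 4.1791 W/m².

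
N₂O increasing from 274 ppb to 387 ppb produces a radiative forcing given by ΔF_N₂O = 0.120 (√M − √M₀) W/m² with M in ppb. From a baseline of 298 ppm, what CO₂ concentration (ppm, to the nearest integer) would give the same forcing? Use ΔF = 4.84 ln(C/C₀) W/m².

C ≈ 322 ppm

N₂O forcing: 0.120 × (√387 − √274) = 0.120 × (19.6723 − 16.5529) = 0.120 × 3.1194 = 0.37433 W/m².
Set 4.84 ln(C/298) = 0.37433: ln(C/298) = 0.37433/4.84 = 0.07734, so C = 298 × e^0.07734 = 298 × 1.08041 = 321.96 ppm.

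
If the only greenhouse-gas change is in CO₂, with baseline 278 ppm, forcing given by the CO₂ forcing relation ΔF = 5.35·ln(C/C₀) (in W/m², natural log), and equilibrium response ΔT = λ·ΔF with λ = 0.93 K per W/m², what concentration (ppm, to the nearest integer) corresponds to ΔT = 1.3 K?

C ≈ 361 ppm

Required forcing: ΔF = ΔT/λ = 1.3/0.93 = 1.3978 W/m².
Then ln(C/278) = ΔF/5.35 = 1.3978/5.35 = 0.26127.
So C = 278 × e^0.26127 = 278 × 1.29858 = 361.01 ppm.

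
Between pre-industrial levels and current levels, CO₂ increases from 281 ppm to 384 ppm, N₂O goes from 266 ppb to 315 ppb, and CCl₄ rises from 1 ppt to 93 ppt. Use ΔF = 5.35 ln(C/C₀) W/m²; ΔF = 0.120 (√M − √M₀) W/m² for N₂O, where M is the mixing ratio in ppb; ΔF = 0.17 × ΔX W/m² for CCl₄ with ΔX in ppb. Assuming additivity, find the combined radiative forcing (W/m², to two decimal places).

CO₂: 5.35 × ln(384/281) = 5.35 × ln(1.36655) = 5.35 × 0.31229 = 1.6708 W/m².
N₂O: 0.120 × (√315 − √266) = 0.120 × (17.7482 − 16.3095) = 0.120 × 1.4387 = 0.1726 W/m².
CCl₄: Δ = 93 − 1 = 92 ppt = 0.092 ppb; ΔF = 0.17 × 0.092 = 0.0156 W/m².
Total ΔF = 1.6708 + 0.1726 + 0.0156 = 1.8590 W/m².

ΔF = 1.86 W/m²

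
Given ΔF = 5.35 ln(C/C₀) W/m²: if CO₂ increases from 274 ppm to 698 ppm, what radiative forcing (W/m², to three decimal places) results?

ΔF = 5.003 W/m²

CO₂: 5.35 × ln(698/274) = 5.35 × ln(2.54745) = 5.35 × 0.93509 = 5.0027 W/m².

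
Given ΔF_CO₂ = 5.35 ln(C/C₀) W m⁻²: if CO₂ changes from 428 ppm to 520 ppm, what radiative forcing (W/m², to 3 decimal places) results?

ΔF = 1.042 W/m²

CO₂ absorption bands are partially saturated, so forcing scales with the logarithm of the concentration ratio.
CO₂: 5.35 × ln(520/428) = 5.35 × ln(1.21495) = 5.35 × 0.19470 = 1.0416 W/m².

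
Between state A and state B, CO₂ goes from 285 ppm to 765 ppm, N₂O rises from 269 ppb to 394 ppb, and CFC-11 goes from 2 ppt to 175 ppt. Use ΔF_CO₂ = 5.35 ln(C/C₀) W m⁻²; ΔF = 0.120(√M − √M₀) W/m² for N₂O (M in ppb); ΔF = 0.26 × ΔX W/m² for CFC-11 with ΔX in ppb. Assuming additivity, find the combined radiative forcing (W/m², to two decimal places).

ΔF = 5.74 W/m²

CO₂: 5.35 × ln(765/285) = 5.35 × ln(2.68421) = 5.35 × 0.98739 = 5.2825 W/m².
N₂O: 0.120 × (√394 − √269) = 0.120 × (19.8494 − 16.4012) = 0.120 × 3.4482 = 0.4138 W/m².
CFC-11: Δ = 175 − 2 = 173 ppt = 0.173 ppb; ΔF = 0.26 × 0.173 = 0.0450 W/m².
Total ΔF = 5.2825 + 0.4138 + 0.0450 = 5.7413 W/m².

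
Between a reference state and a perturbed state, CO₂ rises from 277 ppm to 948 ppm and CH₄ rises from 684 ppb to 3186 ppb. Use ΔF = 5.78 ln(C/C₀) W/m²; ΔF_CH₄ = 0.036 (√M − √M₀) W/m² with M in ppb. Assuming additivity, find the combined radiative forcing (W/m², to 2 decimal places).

ΔF = 8.20 W/m²

CO₂: 5.78 × ln(948/277) = 5.78 × ln(3.42238) = 5.78 × 1.23034 = 7.1114 W/m².
CH₄: 0.036 × (√3186 − √684) = 0.036 × (56.4447 − 26.1534) = 0.036 × 30.2913 = 1.0905 W/m².
Total ΔF = 7.1114 + 1.0905 = 8.2019 W/m².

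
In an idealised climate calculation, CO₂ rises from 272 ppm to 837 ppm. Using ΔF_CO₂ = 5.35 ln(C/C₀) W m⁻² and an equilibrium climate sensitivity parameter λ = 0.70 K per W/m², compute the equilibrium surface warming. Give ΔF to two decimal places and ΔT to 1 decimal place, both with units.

CO₂: 5.35 × ln(837/272) = 5.35 × ln(3.07721) = 5.35 × 1.12402 = 6.0135 W/m².
ΔT = λ ΔF = 0.70 × 6.01 = 4.2070 K.

ΔF = 6.01 W/m²; ΔT = 4.2 K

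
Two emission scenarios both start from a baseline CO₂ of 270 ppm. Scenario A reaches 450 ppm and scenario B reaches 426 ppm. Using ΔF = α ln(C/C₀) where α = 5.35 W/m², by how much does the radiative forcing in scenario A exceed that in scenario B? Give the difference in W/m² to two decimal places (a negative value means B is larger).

ΔF_A − ΔF_B = 0.29 W/m²

ΔF_A = 5.35 ln(450/270) = 5.35 × 0.51083 = 2.7329 W/m².
ΔF_B = 5.35 ln(426/270) = 5.35 × 0.45602 = 2.4397 W/m².
Difference: 2.7329 − 2.4397 = 0.2932 W/m².
(Equivalently, ΔF_A − ΔF_B = 5.35 ln(450/426) = 5.35 × 0.05481 = 0.2932 W/m².)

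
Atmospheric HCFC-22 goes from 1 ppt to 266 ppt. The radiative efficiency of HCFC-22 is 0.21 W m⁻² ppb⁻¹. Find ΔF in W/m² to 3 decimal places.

HCFC-22: Δ = 266 − 1 = 265 ppt = 0.265 ppb; ΔF = 0.21 × 0.265 = 0.0557 W/m².

ΔF = 0.056 W/m²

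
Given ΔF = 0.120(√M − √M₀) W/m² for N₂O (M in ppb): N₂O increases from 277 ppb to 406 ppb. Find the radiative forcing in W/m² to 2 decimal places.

ΔF = 0.42 W/m²

N₂O: 0.120 × (√406 − √277) = 0.120 × (20.1494 − 16.6433) = 0.120 × 3.5061 = 0.4207 W/m².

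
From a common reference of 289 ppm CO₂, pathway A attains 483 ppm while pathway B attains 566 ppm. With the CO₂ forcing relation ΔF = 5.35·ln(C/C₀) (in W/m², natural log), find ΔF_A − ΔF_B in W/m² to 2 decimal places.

ΔF_A = 5.35 ln(483/289) = 5.35 × 0.51359 = 2.7477 W/m².
ΔF_B = 5.35 ln(566/289) = 5.35 × 0.67217 = 3.5961 W/m².
Difference: 2.7477 − 3.5961 = -0.8484 W/m².
(Equivalently, ΔF_A − ΔF_B = 5.35 ln(483/566) = 5.35 × -0.15858 = -0.8484 W/m².)

ΔF_A − ΔF_B = -0.85 W/m²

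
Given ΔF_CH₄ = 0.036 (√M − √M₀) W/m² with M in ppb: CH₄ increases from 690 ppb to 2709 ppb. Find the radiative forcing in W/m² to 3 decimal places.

ΔF = 0.928 W/m²

CH₄: 0.036 × (√2709 − √690) = 0.036 × (52.0481 − 26.2679) = 0.036 × 25.7802 = 0.9281 W/m².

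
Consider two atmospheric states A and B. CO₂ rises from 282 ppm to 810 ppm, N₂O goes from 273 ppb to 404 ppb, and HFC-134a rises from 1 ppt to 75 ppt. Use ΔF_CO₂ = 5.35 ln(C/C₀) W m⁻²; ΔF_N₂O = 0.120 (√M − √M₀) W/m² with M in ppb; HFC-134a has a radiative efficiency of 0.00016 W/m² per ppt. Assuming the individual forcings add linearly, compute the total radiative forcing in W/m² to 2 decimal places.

ΔF = 6.09 W/m²

CO₂: 5.35 × ln(810/282) = 5.35 × ln(2.87234) = 5.35 × 1.05513 = 5.6449 W/m².
N₂O: 0.120 × (√404 − √273) = 0.120 × (20.0998 − 16.5227) = 0.120 × 3.5771 = 0.4293 W/m².
HFC-134a: ΔF = 0.00016 × (75 − 1) = 0.00016 × 74 = 0.0118 W/m².
Total ΔF = 5.6449 + 0.4293 + 0.0118 = 6.0860 W/m².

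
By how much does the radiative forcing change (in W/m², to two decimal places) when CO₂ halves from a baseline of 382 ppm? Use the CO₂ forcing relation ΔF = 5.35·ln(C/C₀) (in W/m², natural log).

ΔF = -3.71 W/m²

Because the forcing depends only on the ratio C/C₀, the initial concentration does not enter.
ΔF = 5.35 × ln(0.5) = 5.35 × -0.69315 = -3.7084 W/m².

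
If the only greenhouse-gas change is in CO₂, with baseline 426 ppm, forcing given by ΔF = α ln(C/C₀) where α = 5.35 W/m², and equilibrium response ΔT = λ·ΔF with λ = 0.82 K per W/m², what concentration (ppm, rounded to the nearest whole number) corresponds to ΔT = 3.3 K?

Required forcing: ΔF = ΔT/λ = 3.3/0.82 = 4.0244 W/m².
Then ln(C/426) = ΔF/5.35 = 4.0244/5.35 = 0.75222.
So C = 426 × e^0.75222 = 426 × 2.12170 = 903.84 ppm.

C ≈ 904 ppm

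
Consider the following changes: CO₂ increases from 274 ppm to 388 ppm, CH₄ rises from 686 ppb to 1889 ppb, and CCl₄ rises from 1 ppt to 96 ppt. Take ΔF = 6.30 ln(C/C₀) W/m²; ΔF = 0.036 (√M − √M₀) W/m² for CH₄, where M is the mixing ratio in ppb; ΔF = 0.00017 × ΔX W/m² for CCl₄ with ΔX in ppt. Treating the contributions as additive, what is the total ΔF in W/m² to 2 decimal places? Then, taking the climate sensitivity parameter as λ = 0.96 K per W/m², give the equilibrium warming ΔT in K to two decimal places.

CO₂: 6.30 × ln(388/274) = 6.30 × ln(1.41606) = 6.30 × 0.34788 = 2.1916 W/m².
CH₄: 0.036 × (√1889 − √686) = 0.036 × (43.4626 − 26.1916) = 0.036 × 17.2710 = 0.6218 W/m².
CCl₄: ΔF = 0.00017 × (96 − 1) = 0.00017 × 95 = 0.0162 W/m².
Total ΔF = 2.1916 + 0.6218 + 0.0162 = 2.8296 W/m².
ΔT = λ ΔF = 0.96 × 2.83 = 2.7168 K.

ΔF = 2.83 W/m²; ΔT = 2.72 K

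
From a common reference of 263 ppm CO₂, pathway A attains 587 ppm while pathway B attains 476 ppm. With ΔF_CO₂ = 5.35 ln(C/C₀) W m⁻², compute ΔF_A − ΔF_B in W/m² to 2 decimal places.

ΔF_A − ΔF_B = 1.12 W/m²

ΔF_A = 5.35 ln(587/263) = 5.35 × 0.80287 = 4.2954 W/m².
ΔF_B = 5.35 ln(476/263) = 5.35 × 0.59326 = 3.1739 W/m².
Difference: 4.2954 − 3.1739 = 1.1215 W/m².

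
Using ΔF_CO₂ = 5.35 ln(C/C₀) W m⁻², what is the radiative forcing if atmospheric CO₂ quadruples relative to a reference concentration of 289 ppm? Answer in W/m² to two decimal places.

ΔF = 5.35 × ln(4) = 5.35 × 1.38629 = 7.4167 W/m².

ΔF = 7.42 W/m²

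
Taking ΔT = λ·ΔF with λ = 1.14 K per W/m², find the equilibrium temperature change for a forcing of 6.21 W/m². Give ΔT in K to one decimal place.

ΔT = λ ΔF = 1.14 × 6.21 = 7.0794 K.

ΔT = 7.1 K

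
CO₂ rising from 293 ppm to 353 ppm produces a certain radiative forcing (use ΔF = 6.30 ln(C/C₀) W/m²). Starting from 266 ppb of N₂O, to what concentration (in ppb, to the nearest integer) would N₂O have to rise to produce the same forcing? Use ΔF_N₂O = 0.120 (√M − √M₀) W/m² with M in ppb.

M ≈ 681 ppb

CO₂ forcing: 6.30 × ln(353/293) = 6.30 × 0.186295 = 1.17366 W/m².
Set 0.120(√M − √266) = 1.17366: √M = 1.17366/0.120 + √266 = 9.7805 + 16.3095 = 26.0900.
M = (26.0900)² = 680.69 ppb.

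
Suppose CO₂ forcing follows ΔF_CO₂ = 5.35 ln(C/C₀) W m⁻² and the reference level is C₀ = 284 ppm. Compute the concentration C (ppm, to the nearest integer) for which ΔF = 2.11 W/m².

C ≈ 421 ppm

Set 5.35 ln(C/284) = 2.11, so ln(C/284) = 2.11/5.35 = 0.39439.
Then C/284 = e^0.39439 = 1.48348, giving C = 284 × 1.48348 = 421.31 ppm.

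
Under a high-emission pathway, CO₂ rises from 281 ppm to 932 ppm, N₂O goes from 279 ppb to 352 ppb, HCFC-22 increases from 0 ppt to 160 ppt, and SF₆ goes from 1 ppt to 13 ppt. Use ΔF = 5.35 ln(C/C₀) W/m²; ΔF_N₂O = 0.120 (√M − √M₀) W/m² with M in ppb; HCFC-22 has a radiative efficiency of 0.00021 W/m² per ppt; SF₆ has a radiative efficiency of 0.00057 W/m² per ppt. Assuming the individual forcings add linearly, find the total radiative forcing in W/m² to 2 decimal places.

CO₂: 5.35 × ln(932/281) = 5.35 × ln(3.31673) = 5.35 × 1.19898 = 6.4145 W/m².
N₂O: 0.120 × (√352 − √279) = 0.120 × (18.7617 − 16.7033) = 0.120 × 2.0584 = 0.2470 W/m².
HCFC-22: ΔF = 0.00021 × (160 − 0) = 0.00021 × 160 = 0.0336 W/m².
SF₆: ΔF = 0.00057 × (13 − 1) = 0.00057 × 12 = 0.0068 W/m².
Total ΔF = 6.4145 + 0.2470 + 0.0336 + 0.0068 = 6.7019 W/m².

ΔF = 6.70 W/m²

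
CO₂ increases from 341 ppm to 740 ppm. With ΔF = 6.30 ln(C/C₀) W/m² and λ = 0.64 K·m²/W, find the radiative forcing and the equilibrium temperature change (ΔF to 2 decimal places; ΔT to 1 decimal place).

CO₂: 6.30 × ln(740/341) = 6.30 × ln(2.17009) = 6.30 × 0.77477 = 4.8811 W/m².
ΔT = λ ΔF = 0.64 × 4.88 = 3.1232 K.

ΔF = 4.88 W/m²; ΔT = 3.1 K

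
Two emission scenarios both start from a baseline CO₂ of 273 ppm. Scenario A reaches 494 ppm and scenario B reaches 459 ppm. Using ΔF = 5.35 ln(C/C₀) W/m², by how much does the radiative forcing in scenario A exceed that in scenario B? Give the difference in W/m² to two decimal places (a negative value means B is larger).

ΔF_A = 5.35 ln(494/273) = 5.35 × 0.59306 = 3.1729 W/m².
ΔF_B = 5.35 ln(459/273) = 5.35 × 0.51958 = 2.7798 W/m².
Difference: 3.1729 − 2.7798 = 0.3931 W/m².

ΔF_A − ΔF_B = 0.39 W/m²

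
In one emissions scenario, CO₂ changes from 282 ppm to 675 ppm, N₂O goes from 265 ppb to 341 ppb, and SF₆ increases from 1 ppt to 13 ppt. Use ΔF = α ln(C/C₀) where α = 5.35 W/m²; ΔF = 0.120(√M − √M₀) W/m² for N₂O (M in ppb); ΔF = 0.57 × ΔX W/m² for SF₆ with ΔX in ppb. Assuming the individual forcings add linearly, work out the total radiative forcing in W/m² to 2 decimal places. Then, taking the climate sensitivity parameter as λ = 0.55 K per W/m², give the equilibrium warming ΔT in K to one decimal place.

ΔF = 4.94 W/m²; ΔT = 2.7 K

CO₂: 5.35 × ln(675/282) = 5.35 × ln(2.39362) = 5.35 × 0.87281 = 4.6695 W/m².
N₂O: 0.120 × (√341 − √265) = 0.120 × (18.4662 − 16.2788) = 0.120 × 2.1874 = 0.2625 W/m².
SF₆: Δ = 13 − 1 = 12 ppt = 0.012 ppb; ΔF = 0.57 × 0.012 = 0.0068 W/m².
Total ΔF = 4.6695 + 0.2625 + 0.0068 = 4.9388 W/m².
ΔT = λ ΔF = 0.55 × 4.94 = 2.7170 K.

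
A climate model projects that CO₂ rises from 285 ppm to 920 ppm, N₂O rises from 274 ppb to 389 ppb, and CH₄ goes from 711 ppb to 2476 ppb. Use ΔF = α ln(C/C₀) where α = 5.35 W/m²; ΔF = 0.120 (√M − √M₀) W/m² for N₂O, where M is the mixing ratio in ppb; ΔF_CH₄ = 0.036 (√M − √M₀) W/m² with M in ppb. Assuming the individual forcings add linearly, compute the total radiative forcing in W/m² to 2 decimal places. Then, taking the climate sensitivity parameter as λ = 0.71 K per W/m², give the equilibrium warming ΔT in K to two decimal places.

CO₂: 5.35 × ln(920/285) = 5.35 × ln(3.22807) = 5.35 × 1.17188 = 6.2696 W/m².
N₂O: 0.120 × (√389 − √274) = 0.120 × (19.7231 − 16.5529) = 0.120 × 3.1702 = 0.3804 W/m².
CH₄: 0.036 × (√2476 − √711) = 0.036 × (49.7594 − 26.6646) = 0.036 × 23.0948 = 0.8314 W/m².
Total ΔF = 6.2696 + 0.3804 + 0.8314 = 7.4814 W/m².
ΔT = λ ΔF = 0.71 × 7.48 = 5.3108 K.

ΔF = 7.48 W/m²; ΔT = 5.31 K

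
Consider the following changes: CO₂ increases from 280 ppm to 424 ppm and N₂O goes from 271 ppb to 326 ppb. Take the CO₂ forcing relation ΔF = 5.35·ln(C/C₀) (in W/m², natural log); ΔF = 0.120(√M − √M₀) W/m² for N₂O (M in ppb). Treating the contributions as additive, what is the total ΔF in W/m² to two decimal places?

CO₂: 5.35 × ln(424/280) = 5.35 × ln(1.51429) = 5.35 × 0.41495 = 2.2200 W/m².
N₂O: 0.120 × (√326 − √271) = 0.120 × (18.0555 − 16.4621) = 0.120 × 1.5934 = 0.1912 W/m².
Total ΔF = 2.2200 + 0.1912 = 2.4112 W/m².

ΔF = 2.41 W/m²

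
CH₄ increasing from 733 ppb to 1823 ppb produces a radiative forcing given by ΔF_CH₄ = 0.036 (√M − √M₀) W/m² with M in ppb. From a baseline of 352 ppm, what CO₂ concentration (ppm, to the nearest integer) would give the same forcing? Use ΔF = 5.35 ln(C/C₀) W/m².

CH₄ forcing: 0.036 × (√1823 − √733) = 0.036 × (42.6966 − 27.0740) = 0.036 × 15.6226 = 0.56241 W/m².
Set 5.35 ln(C/352) = 0.56241: ln(C/352) = 0.56241/5.35 = 0.10512, so C = 352 × e^0.10512 = 352 × 1.11084 = 391.02 ppm.

C ≈ 391 ppm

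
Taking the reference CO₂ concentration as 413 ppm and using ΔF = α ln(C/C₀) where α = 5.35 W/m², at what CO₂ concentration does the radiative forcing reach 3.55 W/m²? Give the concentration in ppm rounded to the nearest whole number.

C ≈ 802 ppm

Set 5.35 ln(C/413) = 3.55, so ln(C/413) = 3.55/5.35 = 0.66355.
Then C/413 = e^0.66355 = 1.94167, giving C = 413 × 1.94167 = 801.91 ppm.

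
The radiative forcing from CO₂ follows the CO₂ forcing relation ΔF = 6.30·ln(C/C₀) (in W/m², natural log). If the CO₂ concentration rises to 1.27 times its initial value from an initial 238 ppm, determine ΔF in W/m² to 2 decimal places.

ΔF = 6.30 × ln(1.27) = 6.30 × 0.23902 = 1.5058 W/m².

ΔF = 1.51 W/m²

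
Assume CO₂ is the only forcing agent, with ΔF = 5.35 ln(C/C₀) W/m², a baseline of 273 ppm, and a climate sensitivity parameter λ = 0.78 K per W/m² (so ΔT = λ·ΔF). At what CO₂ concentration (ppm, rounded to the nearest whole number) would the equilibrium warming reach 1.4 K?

C ≈ 382 ppm

Required forcing: ΔF = ΔT/λ = 1.4/0.78 = 1.7949 W/m².
Then ln(C/273) = ΔF/5.35 = 1.7949/5.35 = 0.33550.
So C = 273 × e^0.33550 = 273 × 1.39864 = 381.83 ppm.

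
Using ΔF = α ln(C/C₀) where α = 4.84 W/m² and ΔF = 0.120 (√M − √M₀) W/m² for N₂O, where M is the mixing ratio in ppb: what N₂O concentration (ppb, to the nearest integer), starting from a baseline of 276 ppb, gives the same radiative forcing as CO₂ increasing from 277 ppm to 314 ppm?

M ≈ 470 ppb

CO₂ forcing: 4.84 × ln(314/277) = 4.84 × 0.125375 = 0.60682 W/m².
Set 0.120(√M − √276) = 0.60682: √M = 0.60682/0.120 + √276 = 5.0568 + 16.6132 = 21.6700.
M = (21.6700)² = 469.59 ppb.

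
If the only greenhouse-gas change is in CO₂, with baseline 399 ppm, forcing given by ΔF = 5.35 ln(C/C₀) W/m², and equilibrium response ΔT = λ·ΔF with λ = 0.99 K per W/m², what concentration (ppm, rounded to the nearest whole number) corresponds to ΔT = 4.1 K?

Required forcing: ΔF = ΔT/λ = 4.1/0.99 = 4.1414 W/m².
Then ln(C/399) = ΔF/5.35 = 4.1414/5.35 = 0.77409.
So C = 399 × e^0.77409 = 399 × 2.16862 = 865.28 ppm.

C ≈ 865 ppm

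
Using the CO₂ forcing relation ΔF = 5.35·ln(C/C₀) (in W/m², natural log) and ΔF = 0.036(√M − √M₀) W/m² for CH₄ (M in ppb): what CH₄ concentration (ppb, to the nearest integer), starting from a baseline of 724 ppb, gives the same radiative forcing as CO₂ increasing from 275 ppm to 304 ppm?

M ≈ 1748 ppb

CO₂ forcing: 5.35 × ln(304/275) = 5.35 × 0.100257 = 0.53637 W/m².
Set 0.036(√M − √724) = 0.53637: √M = 0.53637/0.036 + √724 = 14.8992 + 26.9072 = 41.8064.
M = (41.8064)² = 1747.78 ppb.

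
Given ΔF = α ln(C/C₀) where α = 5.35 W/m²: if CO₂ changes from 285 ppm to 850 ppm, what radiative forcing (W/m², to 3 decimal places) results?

CO₂ absorption bands are partially saturated, so forcing scales with the logarithm of the concentration ratio.
CO₂: 5.35 × ln(850/285) = 5.35 × ln(2.98246) = 5.35 × 1.09275 = 5.8462 W/m².

ΔF = 5.846 W/m²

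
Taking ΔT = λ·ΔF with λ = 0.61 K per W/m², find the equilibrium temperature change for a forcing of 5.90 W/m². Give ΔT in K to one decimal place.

ΔT = λ ΔF = 0.61 × 5.90 = 3.5990 K.

ΔT = 3.6 K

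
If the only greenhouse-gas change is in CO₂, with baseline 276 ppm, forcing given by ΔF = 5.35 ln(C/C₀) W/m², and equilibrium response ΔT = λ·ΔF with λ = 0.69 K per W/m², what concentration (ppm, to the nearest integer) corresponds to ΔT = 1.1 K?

Required forcing: ΔF = ΔT/λ = 1.1/0.69 = 1.5942 W/m².
Then ln(C/276) = ΔF/5.35 = 1.5942/5.35 = 0.29798.
So C = 276 × e^0.29798 = 276 × 1.34713 = 371.81 ppm.

C ≈ 372 ppm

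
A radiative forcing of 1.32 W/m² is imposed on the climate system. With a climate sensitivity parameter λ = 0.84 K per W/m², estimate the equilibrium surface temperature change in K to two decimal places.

ΔT = λ ΔF = 0.84 × 1.32 = 1.1088 K.

ΔT = 1.11 K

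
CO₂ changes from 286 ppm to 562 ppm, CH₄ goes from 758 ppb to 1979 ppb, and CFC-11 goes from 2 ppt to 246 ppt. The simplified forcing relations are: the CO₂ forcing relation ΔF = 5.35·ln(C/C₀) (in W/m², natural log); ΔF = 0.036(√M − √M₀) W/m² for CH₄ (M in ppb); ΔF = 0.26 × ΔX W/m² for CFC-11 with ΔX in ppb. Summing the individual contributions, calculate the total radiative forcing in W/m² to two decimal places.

CO₂: 5.35 × ln(562/286) = 5.35 × ln(1.96503) = 5.35 × 0.67551 = 3.6140 W/m².
CH₄: 0.036 × (√1979 − √758) = 0.036 × (44.4860 − 27.5318) = 0.036 × 16.9542 = 0.6104 W/m².
CFC-11: Δ = 246 − 2 = 244 ppt = 0.244 ppb; ΔF = 0.26 × 0.244 = 0.0634 W/m².
Total ΔF = 3.6140 + 0.6104 + 0.0634 = 4.2878 W/m².

ΔF = 4.29 W/m²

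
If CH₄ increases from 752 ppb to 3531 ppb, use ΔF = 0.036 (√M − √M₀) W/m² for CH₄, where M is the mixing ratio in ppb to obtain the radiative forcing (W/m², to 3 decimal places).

ΔF = 1.152 W/m²

CH₄: 0.036 × (√3531 − √752) = 0.036 × (59.4222 − 27.4226) = 0.036 × 31.9996 = 1.1520 W/m².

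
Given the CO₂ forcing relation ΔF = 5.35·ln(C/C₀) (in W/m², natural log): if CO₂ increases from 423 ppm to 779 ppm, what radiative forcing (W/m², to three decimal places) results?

CO₂: 5.35 × ln(779/423) = 5.35 × ln(1.84161) = 5.35 × 0.61064 = 3.2669 W/m².

ΔF = 3.267 W/m²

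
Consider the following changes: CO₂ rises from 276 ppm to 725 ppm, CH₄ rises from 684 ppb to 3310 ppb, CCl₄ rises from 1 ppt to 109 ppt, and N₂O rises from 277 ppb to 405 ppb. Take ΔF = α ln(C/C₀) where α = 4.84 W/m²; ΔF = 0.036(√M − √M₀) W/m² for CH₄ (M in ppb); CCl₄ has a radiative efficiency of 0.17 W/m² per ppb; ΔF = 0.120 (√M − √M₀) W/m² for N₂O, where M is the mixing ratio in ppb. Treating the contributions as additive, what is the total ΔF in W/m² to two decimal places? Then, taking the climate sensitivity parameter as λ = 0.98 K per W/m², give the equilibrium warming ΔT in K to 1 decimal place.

CO₂: 4.84 × ln(725/276) = 4.84 × ln(2.62681) = 4.84 × 0.96577 = 4.6743 W/m².
CH₄: 0.036 × (√3310 − √684) = 0.036 × (57.5326 − 26.1534) = 0.036 × 31.3792 = 1.1297 W/m².
CCl₄: Δ = 109 − 1 = 108 ppt = 0.108 ppb; ΔF = 0.17 × 0.108 = 0.0184 W/m².
N₂O: 0.120 × (√405 − √277) = 0.120 × (20.1246 − 16.6433) = 0.120 × 3.4813 = 0.4178 W/m².
Total ΔF = 4.6743 + 1.1297 + 0.0184 + 0.4178 = 6.2402 W/m².
ΔT = λ ΔF = 0.98 × 6.24 = 6.1152 K.

ΔF = 6.24 W/m²; ΔT = 6.1 K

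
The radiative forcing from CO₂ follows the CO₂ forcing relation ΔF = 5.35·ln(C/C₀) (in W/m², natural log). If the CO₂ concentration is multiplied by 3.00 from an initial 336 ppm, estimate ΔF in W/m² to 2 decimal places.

Because the forcing depends only on the ratio C/C₀, the initial concentration does not enter.
ΔF = 5.35 × ln(3.00) = 5.35 × 1.09861 = 5.8776 W/m².

ΔF = 5.88 W/m²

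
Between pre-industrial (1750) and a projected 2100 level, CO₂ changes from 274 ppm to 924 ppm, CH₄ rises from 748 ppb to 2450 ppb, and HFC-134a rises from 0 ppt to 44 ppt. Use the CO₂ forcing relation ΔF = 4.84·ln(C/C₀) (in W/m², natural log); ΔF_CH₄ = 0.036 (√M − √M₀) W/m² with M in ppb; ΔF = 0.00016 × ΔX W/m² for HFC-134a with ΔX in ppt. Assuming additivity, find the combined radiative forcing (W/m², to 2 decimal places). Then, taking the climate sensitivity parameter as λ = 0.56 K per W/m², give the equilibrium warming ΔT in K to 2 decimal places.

ΔF = 6.69 W/m²; ΔT = 3.75 K

CO₂: 4.84 × ln(924/274) = 4.84 × ln(3.37226) = 4.84 × 1.21558 = 5.8834 W/m².
CH₄: 0.036 × (√2450 − √748) = 0.036 × (49.4975 − 27.3496) = 0.036 × 22.1479 = 0.7973 W/m².
HFC-134a: ΔF = 0.00016 × (44 − 0) = 0.00016 × 44 = 0.0070 W/m².
Total ΔF = 5.8834 + 0.7973 + 0.0070 = 6.6877 W/m².
ΔT = λ ΔF = 0.56 × 6.69 = 3.7464 K.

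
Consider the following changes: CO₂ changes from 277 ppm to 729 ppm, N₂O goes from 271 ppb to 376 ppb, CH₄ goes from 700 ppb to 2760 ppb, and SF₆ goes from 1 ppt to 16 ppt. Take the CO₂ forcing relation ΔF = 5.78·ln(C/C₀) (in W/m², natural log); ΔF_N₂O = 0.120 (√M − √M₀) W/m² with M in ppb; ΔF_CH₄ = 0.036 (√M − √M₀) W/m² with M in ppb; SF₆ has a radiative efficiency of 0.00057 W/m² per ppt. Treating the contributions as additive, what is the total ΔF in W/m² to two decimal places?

ΔF = 6.89 W/m²

CO₂: 5.78 × ln(729/277) = 5.78 × ln(2.63177) = 5.78 × 0.96766 = 5.5931 W/m².
N₂O: 0.120 × (√376 − √271) = 0.120 × (19.3907 − 16.4621) = 0.120 × 2.9286 = 0.3514 W/m².
CH₄: 0.036 × (√2760 − √700) = 0.036 × (52.5357 − 26.4575) = 0.036 × 26.0782 = 0.9388 W/m².
SF₆: ΔF = 0.00057 × (16 − 1) = 0.00057 × 15 = 0.0086 W/m².
Total ΔF = 5.5931 + 0.3514 + 0.9388 + 0.0086 = 6.8919 W/m².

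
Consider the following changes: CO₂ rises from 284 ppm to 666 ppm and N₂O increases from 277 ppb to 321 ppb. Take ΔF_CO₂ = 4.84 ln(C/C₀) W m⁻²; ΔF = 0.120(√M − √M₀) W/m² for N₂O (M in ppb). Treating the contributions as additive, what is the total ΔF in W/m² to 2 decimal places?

CO₂: 4.84 × ln(666/284) = 4.84 × ln(2.34507) = 4.84 × 0.85232 = 4.1252 W/m².
N₂O: 0.120 × (√321 − √277) = 0.120 × (17.9165 − 16.6433) = 0.120 × 1.2732 = 0.1528 W/m².
Total ΔF = 4.1252 + 0.1528 = 4.2780 W/m².

ΔF = 4.28 W/m²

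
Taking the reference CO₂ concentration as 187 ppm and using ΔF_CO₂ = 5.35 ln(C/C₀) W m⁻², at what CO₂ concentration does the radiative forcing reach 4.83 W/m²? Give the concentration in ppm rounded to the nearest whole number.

Set 5.35 ln(C/187) = 4.83, so ln(C/187) = 4.83/5.35 = 0.90280.
Then C/187 = e^0.90280 = 2.46650, giving C = 187 × 2.46650 = 461.24 ppm.

C ≈ 461 ppm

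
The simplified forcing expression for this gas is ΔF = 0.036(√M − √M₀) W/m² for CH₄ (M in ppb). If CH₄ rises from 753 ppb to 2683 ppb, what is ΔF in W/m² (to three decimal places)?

CH₄: 0.036 × (√2683 − √753) = 0.036 × (51.7977 − 27.4408) = 0.036 × 24.3569 = 0.8768 W/m².

ΔF = 0.877 W/m²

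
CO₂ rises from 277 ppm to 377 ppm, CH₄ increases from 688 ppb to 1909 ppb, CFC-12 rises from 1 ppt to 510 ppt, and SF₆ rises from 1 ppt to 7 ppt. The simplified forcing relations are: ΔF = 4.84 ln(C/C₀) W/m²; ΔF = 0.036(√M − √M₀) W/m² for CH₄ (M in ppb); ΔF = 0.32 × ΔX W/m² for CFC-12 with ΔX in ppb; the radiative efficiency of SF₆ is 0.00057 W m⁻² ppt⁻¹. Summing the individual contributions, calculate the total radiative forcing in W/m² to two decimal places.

ΔF = 2.29 W/m²

CO₂: 4.84 × ln(377/277) = 4.84 × ln(1.36101) = 4.84 × 0.30823 = 1.4918 W/m².
CH₄: 0.036 × (√1909 − √688) = 0.036 × (43.6921 − 26.2298) = 0.036 × 17.4623 = 0.6286 W/m².
CFC-12: Δ = 510 − 1 = 509 ppt = 0.509 ppb; ΔF = 0.32 × 0.509 = 0.1629 W/m².
SF₆: ΔF = 0.00057 × (7 − 1) = 0.00057 × 6 = 0.0034 W/m².
Total ΔF = 1.4918 + 0.6286 + 0.1629 + 0.0034 = 2.2867 W/m².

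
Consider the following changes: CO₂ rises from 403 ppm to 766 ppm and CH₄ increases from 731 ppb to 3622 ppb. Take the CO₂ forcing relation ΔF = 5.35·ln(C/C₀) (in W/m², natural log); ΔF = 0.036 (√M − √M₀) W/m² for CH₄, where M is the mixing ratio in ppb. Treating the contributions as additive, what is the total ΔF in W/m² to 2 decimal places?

ΔF = 4.63 W/m²

CO₂: 5.35 × ln(766/403) = 5.35 × ln(1.90074) = 5.35 × 0.64224 = 3.4360 W/m².
CH₄: 0.036 × (√3622 − √731) = 0.036 × (60.1831 − 27.0370) = 0.036 × 33.1461 = 1.1933 W/m².
Total ΔF = 3.4360 + 1.1933 = 4.6293 W/m².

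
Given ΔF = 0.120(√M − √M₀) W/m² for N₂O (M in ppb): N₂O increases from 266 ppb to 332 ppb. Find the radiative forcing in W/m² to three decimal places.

N₂O: 0.120 × (√332 − √266) = 0.120 × (18.2209 − 16.3095) = 0.120 × 1.9114 = 0.2294 W/m².

ΔF = 0.229 W/m²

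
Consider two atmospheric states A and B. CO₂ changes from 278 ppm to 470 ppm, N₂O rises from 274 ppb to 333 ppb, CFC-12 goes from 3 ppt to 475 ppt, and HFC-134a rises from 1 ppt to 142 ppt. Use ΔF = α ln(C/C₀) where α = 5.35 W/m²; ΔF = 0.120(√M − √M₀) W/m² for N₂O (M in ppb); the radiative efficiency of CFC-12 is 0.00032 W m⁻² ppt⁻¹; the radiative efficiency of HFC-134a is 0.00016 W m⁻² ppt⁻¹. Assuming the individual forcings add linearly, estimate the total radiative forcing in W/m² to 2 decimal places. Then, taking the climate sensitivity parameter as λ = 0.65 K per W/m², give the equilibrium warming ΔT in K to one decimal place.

ΔF = 3.19 W/m²; ΔT = 2.1 K

CO₂: 5.35 × ln(470/278) = 5.35 × ln(1.69065) = 5.35 × 0.52511 = 2.8093 W/m².
N₂O: 0.120 × (√333 − √274) = 0.120 × (18.2483 − 16.5529) = 0.120 × 1.6954 = 0.2034 W/m².
CFC-12: ΔF = 0.00032 × (475 − 3) = 0.00032 × 472 = 0.1510 W/m².
HFC-134a: ΔF = 0.00016 × (142 − 1) = 0.00016 × 141 = 0.0226 W/m².
Total ΔF = 2.8093 + 0.2034 + 0.1510 + 0.0226 = 3.1863 W/m².
ΔT = λ ΔF = 0.65 × 3.19 = 2.0735 K.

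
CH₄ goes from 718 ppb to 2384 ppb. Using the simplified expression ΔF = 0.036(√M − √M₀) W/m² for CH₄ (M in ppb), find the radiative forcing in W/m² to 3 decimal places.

CH₄: 0.036 × (√2384 − √718) = 0.036 × (48.8262 − 26.7955) = 0.036 × 22.0307 = 0.7931 W/m².

ΔF = 0.793 W/m²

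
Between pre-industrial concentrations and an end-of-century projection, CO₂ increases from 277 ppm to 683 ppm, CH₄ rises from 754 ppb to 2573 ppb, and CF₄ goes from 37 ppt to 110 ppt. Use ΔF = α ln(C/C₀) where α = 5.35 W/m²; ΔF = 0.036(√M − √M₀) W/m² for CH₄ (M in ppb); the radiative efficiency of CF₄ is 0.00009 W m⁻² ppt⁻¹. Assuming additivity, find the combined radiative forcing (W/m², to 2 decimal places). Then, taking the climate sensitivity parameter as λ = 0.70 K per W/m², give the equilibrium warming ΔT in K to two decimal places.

ΔF = 5.67 W/m²; ΔT = 3.97 K

CO₂: 5.35 × ln(683/277) = 5.35 × ln(2.46570) = 5.35 × 0.90248 = 4.8283 W/m².
CH₄: 0.036 × (√2573 − √754) = 0.036 × (50.7247 − 27.4591) = 0.036 × 23.2656 = 0.8376 W/m².
CF₄: ΔF = 0.00009 × (110 − 37) = 0.00009 × 73 = 0.0066 W/m².
Total ΔF = 4.8283 + 0.8376 + 0.0066 = 5.6725 W/m².
ΔT = λ ΔF = 0.70 × 5.67 = 3.9690 K.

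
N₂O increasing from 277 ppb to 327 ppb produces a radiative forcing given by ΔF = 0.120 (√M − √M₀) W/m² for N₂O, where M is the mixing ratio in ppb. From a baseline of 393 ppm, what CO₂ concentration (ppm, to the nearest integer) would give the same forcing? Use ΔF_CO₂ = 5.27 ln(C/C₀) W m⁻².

N₂O forcing: 0.120 × (√327 − √277) = 0.120 × (18.0831 − 16.6433) = 0.120 × 1.4398 = 0.17278 W/m².
Set 5.27 ln(C/393) = 0.17278: ln(C/393) = 0.17278/5.27 = 0.03279, so C = 393 × e^0.03279 = 393 × 1.03333 = 406.10 ppm.

C ≈ 406 ppm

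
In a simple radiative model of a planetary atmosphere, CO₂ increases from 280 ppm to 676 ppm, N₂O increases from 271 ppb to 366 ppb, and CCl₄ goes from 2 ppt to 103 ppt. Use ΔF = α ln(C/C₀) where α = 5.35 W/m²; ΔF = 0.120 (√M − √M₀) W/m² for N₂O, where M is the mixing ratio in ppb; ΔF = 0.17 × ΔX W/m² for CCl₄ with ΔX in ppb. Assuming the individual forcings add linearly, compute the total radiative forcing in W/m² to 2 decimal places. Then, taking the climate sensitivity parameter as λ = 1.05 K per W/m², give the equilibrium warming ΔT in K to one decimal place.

ΔF = 5.05 W/m²; ΔT = 5.3 K

CO₂: 5.35 × ln(676/280) = 5.35 × ln(2.41429) = 5.35 × 0.88141 = 4.7155 W/m².
N₂O: 0.120 × (√366 − √271) = 0.120 × (19.1311 − 16.4621) = 0.120 × 2.6690 = 0.3203 W/m².
CCl₄: Δ = 103 − 2 = 101 ppt = 0.101 ppb; ΔF = 0.17 × 0.101 = 0.0172 W/m².
Total ΔF = 4.7155 + 0.3203 + 0.0172 = 5.0530 W/m².
ΔT = λ ΔF = 1.05 × 5.05 = 5.3025 K.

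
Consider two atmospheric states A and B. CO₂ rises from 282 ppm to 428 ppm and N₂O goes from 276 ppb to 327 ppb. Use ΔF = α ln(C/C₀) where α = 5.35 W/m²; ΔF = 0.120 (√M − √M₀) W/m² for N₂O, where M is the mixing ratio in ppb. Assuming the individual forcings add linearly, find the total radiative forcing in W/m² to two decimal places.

ΔF = 2.41 W/m²

CO₂: 5.35 × ln(428/282) = 5.35 × ln(1.51773) = 5.35 × 0.41722 = 2.2321 W/m².
N₂O: 0.120 × (√327 − √276) = 0.120 × (18.0831 − 16.6132) = 0.120 × 1.4699 = 0.1764 W/m².
Total ΔF = 2.2321 + 0.1764 = 2.4085 W/m².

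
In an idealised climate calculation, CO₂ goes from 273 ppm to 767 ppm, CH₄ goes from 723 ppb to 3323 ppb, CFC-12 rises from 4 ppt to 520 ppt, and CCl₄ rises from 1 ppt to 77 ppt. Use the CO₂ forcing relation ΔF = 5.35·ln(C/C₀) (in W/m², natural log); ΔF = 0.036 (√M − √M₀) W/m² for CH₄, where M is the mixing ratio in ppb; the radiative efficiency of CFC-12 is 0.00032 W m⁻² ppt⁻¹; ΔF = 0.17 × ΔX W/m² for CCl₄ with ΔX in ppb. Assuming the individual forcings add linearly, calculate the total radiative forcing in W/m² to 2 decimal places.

CO₂: 5.35 × ln(767/273) = 5.35 × ln(2.80952) = 5.35 × 1.03301 = 5.5266 W/m².
CH₄: 0.036 × (√3323 − √723) = 0.036 × (57.6455 − 26.8887) = 0.036 × 30.7568 = 1.1072 W/m².
CFC-12: ΔF = 0.00032 × (520 − 4) = 0.00032 × 516 = 0.1651 W/m².
CCl₄: Δ = 77 − 1 = 76 ppt = 0.076 ppb; ΔF = 0.17 × 0.076 = 0.0129 W/m².
Total ΔF = 5.5266 + 1.1072 + 0.1651 + 0.0129 = 6.8118 W/m².

ΔF = 6.81 W/m²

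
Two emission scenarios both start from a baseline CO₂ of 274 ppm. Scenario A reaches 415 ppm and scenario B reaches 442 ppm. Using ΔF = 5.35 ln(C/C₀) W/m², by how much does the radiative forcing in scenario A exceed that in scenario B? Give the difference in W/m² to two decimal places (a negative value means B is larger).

ΔF_A − ΔF_B = -0.34 W/m²

ΔF_A = 5.35 ln(415/274) = 5.35 × 0.41515 = 2.2211 W/m².
ΔF_B = 5.35 ln(442/274) = 5.35 × 0.47818 = 2.5583 W/m².
Difference: 2.2211 − 2.5583 = -0.3372 W/m².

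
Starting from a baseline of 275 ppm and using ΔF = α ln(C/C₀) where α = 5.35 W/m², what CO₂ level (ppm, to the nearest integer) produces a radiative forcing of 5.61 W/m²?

Set 5.35 ln(C/275) = 5.61, so ln(C/275) = 5.61/5.35 = 1.04860.
Then C/275 = e^1.04860 = 2.85365, giving C = 275 × 2.85365 = 784.75 ppm.

C ≈ 785 ppm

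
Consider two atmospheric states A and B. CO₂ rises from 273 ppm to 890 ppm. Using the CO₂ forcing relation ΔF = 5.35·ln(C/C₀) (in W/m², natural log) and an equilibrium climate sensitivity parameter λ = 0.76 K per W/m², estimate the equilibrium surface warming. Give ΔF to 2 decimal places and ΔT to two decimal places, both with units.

ΔF = 6.32 W/m²; ΔT = 4.80 K

CO₂: 5.35 × ln(890/273) = 5.35 × ln(3.26007) = 5.35 × 1.18175 = 6.3224 W/m².
ΔT = λ ΔF = 0.76 × 6.32 = 4.8032 K.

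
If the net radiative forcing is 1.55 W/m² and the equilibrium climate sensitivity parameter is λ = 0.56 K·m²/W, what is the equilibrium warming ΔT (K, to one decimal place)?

ΔT = 0.9 K

ΔT = λ ΔF = 0.56 × 1.55 = 0.8680 K.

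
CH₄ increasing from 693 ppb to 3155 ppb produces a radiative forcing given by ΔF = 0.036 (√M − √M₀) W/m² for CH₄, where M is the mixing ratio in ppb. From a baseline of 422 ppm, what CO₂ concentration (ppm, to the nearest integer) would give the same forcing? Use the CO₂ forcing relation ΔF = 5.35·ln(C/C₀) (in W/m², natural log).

C ≈ 516 ppm

CH₄ forcing: 0.036 × (√3155 − √693) = 0.036 × (56.1694 − 26.3249) = 0.036 × 29.8445 = 1.07440 W/m².
Set 5.35 ln(C/422) = 1.07440: ln(C/422) = 1.07440/5.35 = 0.20082, so C = 422 × e^0.20082 = 422 × 1.22240 = 515.85 ppm.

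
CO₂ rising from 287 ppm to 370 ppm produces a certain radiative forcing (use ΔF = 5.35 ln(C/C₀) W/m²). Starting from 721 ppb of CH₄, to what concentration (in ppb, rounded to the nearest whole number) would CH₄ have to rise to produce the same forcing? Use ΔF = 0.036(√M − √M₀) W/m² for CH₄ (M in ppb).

M ≈ 4173 ppb

CO₂ forcing: 5.35 × ln(370/287) = 5.35 × 0.254021 = 1.35901 W/m².
Set 0.036(√M − √721) = 1.35901: √M = 1.35901/0.036 + √721 = 37.7503 + 26.8514 = 64.6017.
M = (64.6017)² = 4173.38 ppb.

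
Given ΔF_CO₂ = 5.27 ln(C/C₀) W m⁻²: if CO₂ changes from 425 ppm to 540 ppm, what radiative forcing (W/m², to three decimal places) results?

ΔF = 1.262 W/m²

CO₂: 5.27 × ln(540/425) = 5.27 × ln(1.27059) = 5.27 × 0.23948 = 1.2621 W/m².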